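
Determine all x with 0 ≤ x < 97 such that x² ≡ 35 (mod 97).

97 ≡ 1 (mod 4), so we find a root by search.
Trying successive values, 36² = 1296 ≡ 35 (mod 97). The other root is 97 − 36 = 61.

36, 61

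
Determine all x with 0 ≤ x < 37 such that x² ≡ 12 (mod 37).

7, 30

37 ≡ 1 (mod 4), so we find a root by search.
Trying successive values, 7² = 49 ≡ 12 (mod 37). The other root is 37 − 7 = 30.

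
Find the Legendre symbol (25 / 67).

1

Reciprocity: 25 ≡ 1 and 67 ≡ 3 (mod 4), so (25/67) = +(67/25).
Reduce top mod 25: now compute (17/25).
Reciprocity: 17 ≡ 1 and 25 ≡ 1 (mod 4), so (17/25) = +(25/17).
Reduce top mod 17: now compute (8/17).
Pull out 2^3: since 17 ≡ 1 (mod 8), (2/17) = +1, so (2/17)^3 = +1.
Reached (1/17) = 1. Collecting the sign flips along the way, the symbol is +1.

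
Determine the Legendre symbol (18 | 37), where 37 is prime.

Pull out 2: since 37 ≡ 5 (mod 8), (2/37) = -1.
Reciprocity: 9 ≡ 1 and 37 ≡ 1 (mod 4), so (9/37) = +(37/9).
Reduce top mod 9: now compute (1/9).
Reached (1/9) = 1. Collecting the sign flips along the way, the symbol is -1.

-1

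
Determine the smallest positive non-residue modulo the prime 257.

(2/257) = +1, so 2 is a residue.
(3/257) = −1, so 3 is the smallest positive non-residue mod 257.

3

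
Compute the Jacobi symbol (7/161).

0

Reciprocity: 7 ≡ 3 and 161 ≡ 1 (mod 4), so (7/161) = +(161/7).
Reduce top mod 7: now compute (0/7).
Top reduces to 0: gcd > 1, so the symbol is 0.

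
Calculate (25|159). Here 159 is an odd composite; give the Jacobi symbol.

1

Reciprocity: 25 ≡ 1 and 159 ≡ 3 (mod 4), so (25/159) = +(159/25).
Reduce top mod 25: now compute (9/25).
Reciprocity: 9 ≡ 1 and 25 ≡ 1 (mod 4), so (9/25) = +(25/9).
Reduce top mod 9: now compute (7/9).
Reciprocity: 7 ≡ 3 and 9 ≡ 1 (mod 4), so (7/9) = +(9/7).
Reduce top mod 7: now compute (2/7).
Pull out 2: since 7 ≡ 7 (mod 8), (2/7) = +1.
Reached (1/7) = 1. Collecting the sign flips along the way, the symbol is +1.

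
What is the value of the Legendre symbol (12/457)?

Pull out 2^2: since 457 ≡ 1 (mod 8), (2/457) = +1, so (2/457)^2 = +1.
Reciprocity: 3 ≡ 3 and 457 ≡ 1 (mod 4), so (3/457) = +(457/3).
Reduce top mod 3: now compute (1/3).
Reached (1/3) = 1. Collecting the sign flips along the way, the symbol is +1.

1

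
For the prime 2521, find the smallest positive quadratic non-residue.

(2/2521) = +1, so 2 is a residue.
(3/2521) = +1, so 3 is a residue.
(4/2521) = +1, so 4 is a residue.
(5/2521) = +1, so 5 is a residue.
(6/2521) = +1, so 6 is a residue.
(7/2521) = +1, so 7 is a residue.
(8/2521) = +1, so 8 is a residue.
(9/2521) = +1, so 9 is a residue.
(10/2521) = +1, so 10 is a residue.
(11/2521) = −1, so 11 is the smallest positive non-residue mod 2521.

11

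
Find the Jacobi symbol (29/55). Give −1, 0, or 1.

-1

Reciprocity: 29 ≡ 1 and 55 ≡ 3 (mod 4), so (29/55) = +(55/29).
Reduce top mod 29: now compute (26/29).
Pull out 2: since 29 ≡ 5 (mod 8), (2/29) = -1.
Reciprocity: 13 ≡ 1 and 29 ≡ 1 (mod 4), so (13/29) = +(29/13).
Reduce top mod 13: now compute (3/13).
Reciprocity: 3 ≡ 3 and 13 ≡ 1 (mod 4), so (3/13) = +(13/3).
Reduce top mod 3: now compute (1/3).
Reached (1/3) = 1. Collecting the sign flips along the way, the symbol is -1.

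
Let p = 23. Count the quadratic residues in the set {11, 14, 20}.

0

(11/23) = -1 → non-residue.
(14/23) = -1 → non-residue.
(20/23) = -1 → non-residue.
Total quadratic residues among the 3: 0.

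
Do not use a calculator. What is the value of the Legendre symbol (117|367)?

1

Reciprocity: 117 ≡ 1 and 367 ≡ 3 (mod 4), so (117/367) = +(367/117).
Reduce top mod 117: now compute (16/117).
Pull out 2^4: since 117 ≡ 5 (mod 8), (2/117) = -1, so (2/117)^4 = +1.
Reached (1/117) = 1. Collecting the sign flips along the way, the symbol is +1.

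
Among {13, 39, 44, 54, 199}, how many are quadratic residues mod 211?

(13/211) = +1 → QR.
(39/211) = -1 → non-residue.
(44/211) = +1 → QR.
(54/211) = +1 → QR.
(199/211) = +1 → QR.
Total quadratic residues among the 5: 4.

4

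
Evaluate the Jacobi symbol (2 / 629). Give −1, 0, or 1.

-1

Pull out 2: since 629 ≡ 5 (mod 8), (2/629) = -1.
Reached (1/629) = 1. Collecting the sign flips along the way, the symbol is -1.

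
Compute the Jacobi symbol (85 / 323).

Reciprocity: 85 ≡ 1 and 323 ≡ 3 (mod 4), so (85/323) = +(323/85).
Reduce top mod 85: now compute (68/85).
Pull out 2^2: since 85 ≡ 5 (mod 8), (2/85) = -1, so (2/85)^2 = +1.
Reciprocity: 17 ≡ 1 and 85 ≡ 1 (mod 4), so (17/85) = +(85/17).
Reduce top mod 17: now compute (0/17).
Top reduces to 0: gcd > 1, so the symbol is 0.

0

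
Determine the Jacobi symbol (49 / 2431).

1

Reciprocity: 49 ≡ 1 and 2431 ≡ 3 (mod 4), so (49/2431) = +(2431/49).
Reduce top mod 49: now compute (30/49).
Pull out 2: since 49 ≡ 1 (mod 8), (2/49) = +1.
Reciprocity: 15 ≡ 3 and 49 ≡ 1 (mod 4), so (15/49) = +(49/15).
Reduce top mod 15: now compute (4/15).
Pull out 2^2: since 15 ≡ 7 (mod 8), (2/15) = +1, so (2/15)^2 = +1.
Reached (1/15) = 1. Collecting the sign flips along the way, the symbol is +1.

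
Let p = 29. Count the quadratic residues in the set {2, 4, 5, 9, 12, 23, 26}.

(2/29) = -1 → non-residue.
(4/29) = +1 → QR.
(5/29) = +1 → QR.
(9/29) = +1 → QR.
(12/29) = -1 → non-residue.
(23/29) = +1 → QR.
(26/29) = -1 → non-residue.
Total quadratic residues among the 7: 4.

4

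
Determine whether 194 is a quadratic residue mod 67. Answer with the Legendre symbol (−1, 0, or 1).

1

First reduce: 194 ≡ 60 (mod 67).
Pull out 2^2: since 67 ≡ 3 (mod 8), (2/67) = -1, so (2/67)^2 = +1.
Reciprocity: 15 ≡ 3 and 67 ≡ 3 (mod 4), so (15/67) = −(67/15).
Reduce top mod 15: now compute (7/15).
Reciprocity: 7 ≡ 3 and 15 ≡ 3 (mod 4), so (7/15) = −(15/7).
Reduce top mod 7: now compute (1/7).
Reached (1/7) = 1. Collecting the sign flips along the way, the symbol is +1.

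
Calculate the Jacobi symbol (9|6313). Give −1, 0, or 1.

Reciprocity: 9 ≡ 1 and 6313 ≡ 1 (mod 4), so (9/6313) = +(6313/9).
Reduce top mod 9: now compute (4/9).
Pull out 2^2: since 9 ≡ 1 (mod 8), (2/9) = +1, so (2/9)^2 = +1.
Reached (1/9) = 1. Collecting the sign flips along the way, the symbol is +1.

1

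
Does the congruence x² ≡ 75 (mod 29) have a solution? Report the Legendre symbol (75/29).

-1

First reduce: 75 ≡ 17 (mod 29).
Reciprocity: 17 ≡ 1 and 29 ≡ 1 (mod 4), so (17/29) = +(29/17).
Reduce top mod 17: now compute (12/17).
Pull out 2^2: since 17 ≡ 1 (mod 8), (2/17) = +1, so (2/17)^2 = +1.
Reciprocity: 3 ≡ 3 and 17 ≡ 1 (mod 4), so (3/17) = +(17/3).
Reduce top mod 3: now compute (2/3).
Pull out 2: since 3 ≡ 3 (mod 8), (2/3) = -1.
Reached (1/3) = 1. Collecting the sign flips along the way, the symbol is -1.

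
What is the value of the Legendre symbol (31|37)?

-1

Euler's criterion: (31/37) ≡ 31^18 (mod 37).
31^2 ≡ 36 (mod 37)
31^4 ≡ 1 (mod 37)
31^8 ≡ 1 (mod 37)
31^16 ≡ 1 (mod 37)
31^18 = 31^(16+2) ≡ 36 (mod 37).
Result is 36 ≡ −1, so (31/37) = −1.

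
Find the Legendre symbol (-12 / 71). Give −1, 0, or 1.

First reduce: -12 ≡ 59 (mod 71).
Reciprocity: 59 ≡ 3 and 71 ≡ 3 (mod 4), so (59/71) = −(71/59).
Reduce top mod 59: now compute (12/59).
Pull out 2^2: since 59 ≡ 3 (mod 8), (2/59) = -1, so (2/59)^2 = +1.
Reciprocity: 3 ≡ 3 and 59 ≡ 3 (mod 4), so (3/59) = −(59/3).
Reduce top mod 3: now compute (2/3).
Pull out 2: since 3 ≡ 3 (mod 8), (2/3) = -1.
Reached (1/3) = 1. Collecting the sign flips along the way, the symbol is -1.

-1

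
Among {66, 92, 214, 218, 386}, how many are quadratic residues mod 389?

(66/389) = +1 → QR.
(92/389) = -1 → non-residue.
(214/389) = +1 → QR.
(218/389) = +1 → QR.
(386/389) = -1 → non-residue.
Total quadratic residues among the 5: 3.

3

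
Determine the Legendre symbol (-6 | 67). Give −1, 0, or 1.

First reduce: -6 ≡ 61 (mod 67).
Reciprocity: 61 ≡ 1 and 67 ≡ 3 (mod 4), so (61/67) = +(67/61).
Reduce top mod 61: now compute (6/61).
Pull out 2: since 61 ≡ 5 (mod 8), (2/61) = -1.
Reciprocity: 3 ≡ 3 and 61 ≡ 1 (mod 4), so (3/61) = +(61/3).
Reduce top mod 3: now compute (1/3).
Reached (1/3) = 1. Collecting the sign flips along the way, the symbol is -1.

-1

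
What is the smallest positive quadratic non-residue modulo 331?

(2/331) = −1, so 2 is the smallest positive non-residue mod 331.

2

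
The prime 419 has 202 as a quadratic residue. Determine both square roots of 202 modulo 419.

88, 331

Since 419 ≡ 3 (mod 4), a square root of 202 is 202^((419+1)/4) = 202^105 mod 419.
Repeated squaring: 202^2≡161, 202^4≡362, 202^8≡316, 202^16≡134, 202^32≡358, 202^64≡369 (mod 419).
202^105 = 202^(64+32+8+1) ≡ 88 (mod 419).
Check: 88² = 7744 ≡ 202 (mod 419). The two roots are 88 and 331.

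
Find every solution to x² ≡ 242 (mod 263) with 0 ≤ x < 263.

105, 158

Since 263 ≡ 3 (mod 4), a square root of 242 is 242^((263+1)/4) = 242^66 mod 263.
Repeated squaring: 242^2≡178, 242^4≡124, 242^8≡122, 242^16≡156, 242^32≡140, 242^64≡138 (mod 263).
242^66 = 242^(64+2) ≡ 105 (mod 263).
Check: 105² = 11025 ≡ 242 (mod 263). The two roots are 105 and 158.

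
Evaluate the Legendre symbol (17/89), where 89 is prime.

1

Reciprocity: 17 ≡ 1 and 89 ≡ 1 (mod 4), so (17/89) = +(89/17).
Reduce top mod 17: now compute (4/17).
Pull out 2^2: since 17 ≡ 1 (mod 8), (2/17) = +1, so (2/17)^2 = +1.
Reached (1/17) = 1. Collecting the sign flips along the way, the symbol is +1.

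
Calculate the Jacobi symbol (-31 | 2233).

1

First reduce: -31 ≡ 2202 (mod 2233).
Pull out 2: since 2233 ≡ 1 (mod 8), (2/2233) = +1.
Reciprocity: 1101 ≡ 1 and 2233 ≡ 1 (mod 4), so (1101/2233) = +(2233/1101).
Reduce top mod 1101: now compute (31/1101).
Reciprocity: 31 ≡ 3 and 1101 ≡ 1 (mod 4), so (31/1101) = +(1101/31).
Reduce top mod 31: now compute (16/31).
Pull out 2^4: since 31 ≡ 7 (mod 8), (2/31) = +1, so (2/31)^4 = +1.
Reached (1/31) = 1. Collecting the sign flips along the way, the symbol is +1.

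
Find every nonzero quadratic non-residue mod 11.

Square k = 1,…,5 (k and 11−k give the same square):
1²=1, 2²=4, 3²=9, 4²≡5, 5²≡3 (mod 11).
The residues are {1, 3, 4, 5, 9}; the non-residues are the remaining 5 nonzero classes.

2,6,7,8,10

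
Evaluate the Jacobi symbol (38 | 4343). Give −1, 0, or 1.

-1

Pull out 2: since 4343 ≡ 7 (mod 8), (2/4343) = +1.
Reciprocity: 19 ≡ 3 and 4343 ≡ 3 (mod 4), so (19/4343) = −(4343/19).
Reduce top mod 19: now compute (11/19).
Reciprocity: 11 ≡ 3 and 19 ≡ 3 (mod 4), so (11/19) = −(19/11).
Reduce top mod 11: now compute (8/11).
Pull out 2^3: since 11 ≡ 3 (mod 8), (2/11) = -1, so (2/11)^3 = -1.
Reached (1/11) = 1. Collecting the sign flips along the way, the symbol is -1.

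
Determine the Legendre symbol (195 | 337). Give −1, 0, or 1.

-1

Reciprocity: 195 ≡ 3 and 337 ≡ 1 (mod 4), so (195/337) = +(337/195).
Reduce top mod 195: now compute (142/195).
Pull out 2: since 195 ≡ 3 (mod 8), (2/195) = -1.
Reciprocity: 71 ≡ 3 and 195 ≡ 3 (mod 4), so (71/195) = −(195/71).
Reduce top mod 71: now compute (53/71).
Reciprocity: 53 ≡ 1 and 71 ≡ 3 (mod 4), so (53/71) = +(71/53).
Reduce top mod 53: now compute (18/53).
Pull out 2: since 53 ≡ 5 (mod 8), (2/53) = -1.
Reciprocity: 9 ≡ 1 and 53 ≡ 1 (mod 4), so (9/53) = +(53/9).
Reduce top mod 9: now compute (8/9).
Pull out 2^3: since 9 ≡ 1 (mod 8), (2/9) = +1, so (2/9)^3 = +1.
Reached (1/9) = 1. Collecting the sign flips along the way, the symbol is -1.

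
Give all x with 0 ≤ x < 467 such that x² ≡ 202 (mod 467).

Since 467 ≡ 3 (mod 4), a square root of 202 is 202^((467+1)/4) = 202^117 mod 467.
Repeated squaring: 202^2≡175, 202^4≡270, 202^8≡48, 202^16≡436, 202^32≡27, 202^64≡262 (mod 467).
202^117 = 202^(64+32+16+4+1) ≡ 210 (mod 467).
Check: 210² = 44100 ≡ 202 (mod 467). The two roots are 210 and 257.

210, 257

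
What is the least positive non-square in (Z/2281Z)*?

7

(2/2281) = +1, so 2 is a residue.
(3/2281) = +1, so 3 is a residue.
(4/2281) = +1, so 4 is a residue.
(5/2281) = +1, so 5 is a residue.
(6/2281) = +1, so 6 is a residue.
(7/2281) = −1, so 7 is the smallest positive non-residue mod 2281.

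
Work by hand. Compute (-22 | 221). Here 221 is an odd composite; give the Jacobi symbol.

-1

First reduce: -22 ≡ 199 (mod 221).
Reciprocity: 199 ≡ 3 and 221 ≡ 1 (mod 4), so (199/221) = +(221/199).
Reduce top mod 199: now compute (22/199).
Pull out 2: since 199 ≡ 7 (mod 8), (2/199) = +1.
Reciprocity: 11 ≡ 3 and 199 ≡ 3 (mod 4), so (11/199) = −(199/11).
Reduce top mod 11: now compute (1/11).
Reached (1/11) = 1. Collecting the sign flips along the way, the symbol is -1.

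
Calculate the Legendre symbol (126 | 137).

Euler's criterion: (126/137) ≡ 126^68 (mod 137).
126^2 ≡ 121 (mod 137)
126^4 ≡ 119 (mod 137)
126^8 ≡ 50 (mod 137)
126^16 ≡ 34 (mod 137)
126^32 ≡ 60 (mod 137)
126^64 ≡ 38 (mod 137)
126^68 = 126^(64+4) ≡ 1 (mod 137).
Result is 1, so (126/137) = 1.

1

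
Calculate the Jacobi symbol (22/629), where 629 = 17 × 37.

Pull out 2: since 629 ≡ 5 (mod 8), (2/629) = -1.
Reciprocity: 11 ≡ 3 and 629 ≡ 1 (mod 4), so (11/629) = +(629/11).
Reduce top mod 11: now compute (2/11).
Pull out 2: since 11 ≡ 3 (mod 8), (2/11) = -1.
Reached (1/11) = 1. Collecting the sign flips along the way, the symbol is +1.

1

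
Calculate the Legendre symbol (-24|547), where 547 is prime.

-1

Euler's criterion: (-24/547) ≡ 523^273 (mod 547).
523^2 ≡ 29 (mod 547)
523^4 ≡ 294 (mod 547)
523^8 ≡ 10 (mod 547)
523^16 ≡ 100 (mod 547)
523^32 ≡ 154 (mod 547)
523^64 ≡ 195 (mod 547)
523^128 ≡ 282 (mod 547)
523^256 ≡ 209 (mod 547)
523^273 = 523^(256+16+1) ≡ 546 (mod 547).
Result is 546 ≡ −1, so (-24/547) = −1.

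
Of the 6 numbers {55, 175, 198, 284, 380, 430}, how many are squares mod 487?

3

(55/487) = +1 → QR.
(175/487) = -1 → non-residue.
(198/487) = -1 → non-residue.
(284/487) = +1 → QR.
(380/487) = -1 → non-residue.
(430/487) = +1 → QR.
Total quadratic residues among the 6: 3.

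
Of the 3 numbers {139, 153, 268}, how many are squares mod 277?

1

(139/277) = -1 → non-residue.
(153/277) = -1 → non-residue.
(268/277) = +1 → QR.
Total quadratic residues among the 3: 1.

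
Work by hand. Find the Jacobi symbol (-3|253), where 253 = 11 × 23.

1

First reduce: -3 ≡ 250 (mod 253).
Pull out 2: since 253 ≡ 5 (mod 8), (2/253) = -1.
Reciprocity: 125 ≡ 1 and 253 ≡ 1 (mod 4), so (125/253) = +(253/125).
Reduce top mod 125: now compute (3/125).
Reciprocity: 3 ≡ 3 and 125 ≡ 1 (mod 4), so (3/125) = +(125/3).
Reduce top mod 3: now compute (2/3).
Pull out 2: since 3 ≡ 3 (mod 8), (2/3) = -1.
Reached (1/3) = 1. Collecting the sign flips along the way, the symbol is +1.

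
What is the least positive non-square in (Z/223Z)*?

(2/223) = +1, so 2 is a residue.
(3/223) = −1, so 3 is the smallest positive non-residue mod 223.

3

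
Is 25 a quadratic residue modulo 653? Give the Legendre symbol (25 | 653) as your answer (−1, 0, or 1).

1

Euler's criterion: (25/653) ≡ 25^326 (mod 653).
25^2 ≡ 625 (mod 653)
25^4 ≡ 131 (mod 653)
25^8 ≡ 183 (mod 653)
25^16 ≡ 186 (mod 653)
25^32 ≡ 640 (mod 653)
25^64 ≡ 169 (mod 653)
25^128 ≡ 482 (mod 653)
25^256 ≡ 509 (mod 653)
25^326 = 25^(256+64+4+2) ≡ 1 (mod 653).
Result is 1, so (25/653) = 1.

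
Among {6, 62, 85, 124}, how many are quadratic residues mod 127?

2

(6/127) = -1 → non-residue.
(62/127) = +1 → QR.
(85/127) = -1 → non-residue.
(124/127) = +1 → QR.
Total quadratic residues among the 4: 2.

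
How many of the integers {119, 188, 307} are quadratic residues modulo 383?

1

(119/383) = +1 → QR.
(188/383) = -1 → non-residue.
(307/383) = -1 → non-residue.
Total quadratic residues among the 3: 1.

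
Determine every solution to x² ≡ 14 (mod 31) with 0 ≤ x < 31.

13, 18

Since 31 ≡ 3 (mod 4), a square root of 14 is 14^((31+1)/4) = 14^8 mod 31.
Repeated squaring: 14^2≡10, 14^4≡7, 14^8≡18 (mod 31).
14^8 = 14^(8) ≡ 18 (mod 31).
Check: 18² = 324 ≡ 14 (mod 31). The two roots are 13 and 18.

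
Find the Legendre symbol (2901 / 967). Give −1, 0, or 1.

First reduce: 2901 ≡ 0 (mod 967).
Top reduces to 0: gcd > 1, so the symbol is 0.

0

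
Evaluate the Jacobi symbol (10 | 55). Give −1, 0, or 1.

Pull out 2: since 55 ≡ 7 (mod 8), (2/55) = +1.
Reciprocity: 5 ≡ 1 and 55 ≡ 3 (mod 4), so (5/55) = +(55/5).
Reduce top mod 5: now compute (0/5).
Top reduces to 0: gcd > 1, so the symbol is 0.

0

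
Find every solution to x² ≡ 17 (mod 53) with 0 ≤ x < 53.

21, 32

53 ≡ 1 (mod 4), so we find a root by search.
Trying successive values, 21² = 441 ≡ 17 (mod 53). The other root is 53 − 21 = 32.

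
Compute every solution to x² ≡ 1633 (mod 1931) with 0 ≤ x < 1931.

571, 1360

Since 1931 ≡ 3 (mod 4), a square root of 1633 is 1633^((1931+1)/4) = 1633^483 mod 1931.
Repeated squaring: 1633^2≡1909, 1633^4≡484, 1633^8≡605, 1633^16≡1066, 1633^32≡928, 1633^64≡1889, 1633^128≡1764, 1633^256≡855 (mod 1931).
1633^483 = 1633^(256+128+64+32+2+1) ≡ 571 (mod 1931).
Check: 571² = 326041 ≡ 1633 (mod 1931). The two roots are 571 and 1360.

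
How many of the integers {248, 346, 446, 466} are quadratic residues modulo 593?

1

(248/593) = +1 → QR.
(346/593) = -1 → non-residue.
(446/593) = -1 → non-residue.
(466/593) = -1 → non-residue.
Total quadratic residues among the 4: 1.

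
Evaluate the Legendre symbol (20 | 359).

Pull out 2^2: since 359 ≡ 7 (mod 8), (2/359) = +1, so (2/359)^2 = +1.
Reciprocity: 5 ≡ 1 and 359 ≡ 3 (mod 4), so (5/359) = +(359/5).
Reduce top mod 5: now compute (4/5).
Pull out 2^2: since 5 ≡ 5 (mod 8), (2/5) = -1, so (2/5)^2 = +1.
Reached (1/5) = 1. Collecting the sign flips along the way, the symbol is +1.

1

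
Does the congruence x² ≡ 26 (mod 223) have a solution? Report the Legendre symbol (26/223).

-1

Pull out 2: since 223 ≡ 7 (mod 8), (2/223) = +1.
Reciprocity: 13 ≡ 1 and 223 ≡ 3 (mod 4), so (13/223) = +(223/13).
Reduce top mod 13: now compute (2/13).
Pull out 2: since 13 ≡ 5 (mod 8), (2/13) = -1.
Reached (1/13) = 1. Collecting the sign flips along the way, the symbol is -1.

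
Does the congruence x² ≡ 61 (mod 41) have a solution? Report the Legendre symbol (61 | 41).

1

First reduce: 61 ≡ 20 (mod 41).
Pull out 2^2: since 41 ≡ 1 (mod 8), (2/41) = +1, so (2/41)^2 = +1.
Reciprocity: 5 ≡ 1 and 41 ≡ 1 (mod 4), so (5/41) = +(41/5).
Reduce top mod 5: now compute (1/5).
Reached (1/5) = 1. Collecting the sign flips along the way, the symbol is +1.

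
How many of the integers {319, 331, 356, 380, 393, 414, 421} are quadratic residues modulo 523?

3

(319/523) = +1 → QR.
(331/523) = +1 → QR.
(356/523) = +1 → QR.
(380/523) = -1 → non-residue.
(393/523) = -1 → non-residue.
(414/523) = -1 → non-residue.
(421/523) = -1 → non-residue.
Total quadratic residues among the 7: 3.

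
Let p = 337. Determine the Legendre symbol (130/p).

-1

Pull out 2: since 337 ≡ 1 (mod 8), (2/337) = +1.
Reciprocity: 65 ≡ 1 and 337 ≡ 1 (mod 4), so (65/337) = +(337/65).
Reduce top mod 65: now compute (12/65).
Pull out 2^2: since 65 ≡ 1 (mod 8), (2/65) = +1, so (2/65)^2 = +1.
Reciprocity: 3 ≡ 3 and 65 ≡ 1 (mod 4), so (3/65) = +(65/3).
Reduce top mod 3: now compute (2/3).
Pull out 2: since 3 ≡ 3 (mod 8), (2/3) = -1.
Reached (1/3) = 1. Collecting the sign flips along the way, the symbol is -1.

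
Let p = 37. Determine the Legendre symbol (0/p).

0

Top reduces to 0: gcd > 1, so the symbol is 0.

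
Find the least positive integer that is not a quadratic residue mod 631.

(2/631) = +1, so 2 is a residue.
(3/631) = −1, so 3 is the smallest positive non-residue mod 631.

3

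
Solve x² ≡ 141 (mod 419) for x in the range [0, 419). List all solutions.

159, 260

Since 419 ≡ 3 (mod 4), a square root of 141 is 141^((419+1)/4) = 141^105 mod 419.
Repeated squaring: 141^2≡188, 141^4≡148, 141^8≡116, 141^16≡48, 141^32≡209, 141^64≡105 (mod 419).
141^105 = 141^(64+32+8+1) ≡ 260 (mod 419).
Check: 260² = 67600 ≡ 141 (mod 419). The two roots are 159 and 260.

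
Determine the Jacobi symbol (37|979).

-1

Reciprocity: 37 ≡ 1 and 979 ≡ 3 (mod 4), so (37/979) = +(979/37).
Reduce top mod 37: now compute (17/37).
Reciprocity: 17 ≡ 1 and 37 ≡ 1 (mod 4), so (17/37) = +(37/17).
Reduce top mod 17: now compute (3/17).
Reciprocity: 3 ≡ 3 and 17 ≡ 1 (mod 4), so (3/17) = +(17/3).
Reduce top mod 3: now compute (2/3).
Pull out 2: since 3 ≡ 3 (mod 8), (2/3) = -1.
Reached (1/3) = 1. Collecting the sign flips along the way, the symbol is -1.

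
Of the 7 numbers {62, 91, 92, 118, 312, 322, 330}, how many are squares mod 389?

(62/389) = +1 → QR.
(91/389) = +1 → QR.
(92/389) = -1 → non-residue.
(118/389) = -1 → non-residue.
(312/389) = +1 → QR.
(322/389) = +1 → QR.
(330/389) = +1 → QR.
Total quadratic residues among the 7: 5.

5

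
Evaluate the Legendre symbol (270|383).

-1

Euler's criterion: (270/383) ≡ 270^191 (mod 383).
270^2 ≡ 130 (mod 383)
270^4 ≡ 48 (mod 383)
270^8 ≡ 6 (mod 383)
270^16 ≡ 36 (mod 383)
270^32 ≡ 147 (mod 383)
270^64 ≡ 161 (mod 383)
270^128 ≡ 260 (mod 383)
270^191 = 270^(128+32+16+8+4+2+1) ≡ 382 (mod 383).
Result is 382 ≡ −1, so (270/383) = −1.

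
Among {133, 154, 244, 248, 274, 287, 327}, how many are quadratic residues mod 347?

(133/347) = +1 → QR.
(154/347) = +1 → QR.
(244/347) = +1 → QR.
(248/347) = -1 → non-residue.
(274/347) = -1 → non-residue.
(287/347) = +1 → QR.
(327/347) = +1 → QR.
Total quadratic residues among the 7: 5.

5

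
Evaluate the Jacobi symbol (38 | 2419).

1

Pull out 2: since 2419 ≡ 3 (mod 8), (2/2419) = -1.
Reciprocity: 19 ≡ 3 and 2419 ≡ 3 (mod 4), so (19/2419) = −(2419/19).
Reduce top mod 19: now compute (6/19).
Pull out 2: since 19 ≡ 3 (mod 8), (2/19) = -1.
Reciprocity: 3 ≡ 3 and 19 ≡ 3 (mod 4), so (3/19) = −(19/3).
Reduce top mod 3: now compute (1/3).
Reached (1/3) = 1. Collecting the sign flips along the way, the symbol is +1.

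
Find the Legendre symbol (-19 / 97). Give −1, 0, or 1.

-1

Euler's criterion: (-19/97) ≡ 78^48 (mod 97).
78^2 ≡ 70 (mod 97)
78^4 ≡ 50 (mod 97)
78^8 ≡ 75 (mod 97)
78^16 ≡ 96 (mod 97)
78^32 ≡ 1 (mod 97)
78^48 = 78^(32+16) ≡ 96 (mod 97).
Result is 96 ≡ −1, so (-19/97) = −1.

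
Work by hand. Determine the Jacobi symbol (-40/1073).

First reduce: -40 ≡ 1033 (mod 1073).
Reciprocity: 1033 ≡ 1 and 1073 ≡ 1 (mod 4), so (1033/1073) = +(1073/1033).
Reduce top mod 1033: now compute (40/1033).
Pull out 2^3: since 1033 ≡ 1 (mod 8), (2/1033) = +1, so (2/1033)^3 = +1.
Reciprocity: 5 ≡ 1 and 1033 ≡ 1 (mod 4), so (5/1033) = +(1033/5).
Reduce top mod 5: now compute (3/5).
Reciprocity: 3 ≡ 3 and 5 ≡ 1 (mod 4), so (3/5) = +(5/3).
Reduce top mod 3: now compute (2/3).
Pull out 2: since 3 ≡ 3 (mod 8), (2/3) = -1.
Reached (1/3) = 1. Collecting the sign flips along the way, the symbol is -1.

-1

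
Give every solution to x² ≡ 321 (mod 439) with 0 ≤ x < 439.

Since 439 ≡ 3 (mod 4), a square root of 321 is 321^((439+1)/4) = 321^110 mod 439.
Repeated squaring: 321^2≡315, 321^4≡11, 321^8≡121, 321^16≡154, 321^32≡10, 321^64≡100 (mod 439).
321^110 = 321^(64+32+8+4+2) ≡ 245 (mod 439).
Check: 245² = 60025 ≡ 321 (mod 439). The two roots are 194 and 245.

194, 245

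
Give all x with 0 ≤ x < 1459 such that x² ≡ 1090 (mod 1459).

319, 1140

Since 1459 ≡ 3 (mod 4), a square root of 1090 is 1090^((1459+1)/4) = 1090^365 mod 1459.
Repeated squaring: 1090^2≡474, 1090^4≡1449, 1090^8≡100, 1090^16≡1246, 1090^32≡140, 1090^64≡633, 1090^128≡923, 1090^256≡1332 (mod 1459).
1090^365 = 1090^(256+64+32+8+4+1) ≡ 319 (mod 1459).
Check: 319² = 101761 ≡ 1090 (mod 1459). The two roots are 319 and 1140.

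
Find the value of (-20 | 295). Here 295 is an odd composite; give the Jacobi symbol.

0

First reduce: -20 ≡ 275 (mod 295).
Reciprocity: 275 ≡ 3 and 295 ≡ 3 (mod 4), so (275/295) = −(295/275).
Reduce top mod 275: now compute (20/275).
Pull out 2^2: since 275 ≡ 3 (mod 8), (2/275) = -1, so (2/275)^2 = +1.
Reciprocity: 5 ≡ 1 and 275 ≡ 3 (mod 4), so (5/275) = +(275/5).
Reduce top mod 5: now compute (0/5).
Top reduces to 0: gcd > 1, so the symbol is 0.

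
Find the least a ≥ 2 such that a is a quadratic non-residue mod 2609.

(2/2609) = +1, so 2 is a residue.
(3/2609) = −1, so 3 is the smallest positive non-residue mod 2609.

3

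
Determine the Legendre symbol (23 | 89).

Euler's criterion: (23/89) ≡ 23^44 (mod 89).
23^2 ≡ 84 (mod 89)
23^4 ≡ 25 (mod 89)
23^8 ≡ 2 (mod 89)
23^16 ≡ 4 (mod 89)
23^32 ≡ 16 (mod 89)
23^44 = 23^(32+8+4) ≡ 88 (mod 89).
Result is 88 ≡ −1, so (23/89) = −1.

-1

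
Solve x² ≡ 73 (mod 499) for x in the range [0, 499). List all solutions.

Since 499 ≡ 3 (mod 4), a square root of 73 is 73^((499+1)/4) = 73^125 mod 499.
Repeated squaring: 73^2≡339, 73^4≡151, 73^8≡346, 73^16≡455, 73^32≡439, 73^64≡107 (mod 499).
73^125 = 73^(64+32+16+8+4+1) ≡ 155 (mod 499).
Check: 155² = 24025 ≡ 73 (mod 499). The two roots are 155 and 344.

155, 344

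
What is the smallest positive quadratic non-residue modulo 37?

(2/37) = −1, so 2 is the smallest positive non-residue mod 37.

2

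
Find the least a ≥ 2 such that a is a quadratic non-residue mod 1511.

11

(2/1511) = +1, so 2 is a residue.
(3/1511) = +1, so 3 is a residue.
(4/1511) = +1, so 4 is a residue.
(5/1511) = +1, so 5 is a residue.
(6/1511) = +1, so 6 is a residue.
(7/1511) = +1, so 7 is a residue.
(8/1511) = +1, so 8 is a residue.
(9/1511) = +1, so 9 is a residue.
(10/1511) = +1, so 10 is a residue.
(11/1511) = −1, so 11 is the smallest positive non-residue mod 1511.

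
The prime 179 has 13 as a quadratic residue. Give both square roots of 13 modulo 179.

Since 179 ≡ 3 (mod 4), a square root of 13 is 13^((179+1)/4) = 13^45 mod 179.
Repeated squaring: 13^2≡169, 13^4≡100, 13^8≡155, 13^16≡39, 13^32≡89 (mod 179).
13^45 = 13^(32+8+4+1) ≡ 27 (mod 179).
Check: 27² = 729 ≡ 13 (mod 179). The two roots are 27 and 152.

27, 152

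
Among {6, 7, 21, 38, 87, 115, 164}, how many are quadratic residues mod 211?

3

(6/211) = +1 → QR.
(7/211) = -1 → non-residue.
(21/211) = +1 → QR.
(38/211) = -1 → non-residue.
(87/211) = +1 → QR.
(115/211) = -1 → non-residue.
(164/211) = -1 → non-residue.
Total quadratic residues among the 7: 3.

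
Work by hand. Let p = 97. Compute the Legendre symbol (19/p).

-1

Reciprocity: 19 ≡ 3 and 97 ≡ 1 (mod 4), so (19/97) = +(97/19).
Reduce top mod 19: now compute (2/19).
Pull out 2: since 19 ≡ 3 (mod 8), (2/19) = -1.
Reached (1/19) = 1. Collecting the sign flips along the way, the symbol is -1.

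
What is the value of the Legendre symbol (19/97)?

-1

Reciprocity: 19 ≡ 3 and 97 ≡ 1 (mod 4), so (19/97) = +(97/19).
Reduce top mod 19: now compute (2/19).
Pull out 2: since 19 ≡ 3 (mod 8), (2/19) = -1.
Reached (1/19) = 1. Collecting the sign flips along the way, the symbol is -1.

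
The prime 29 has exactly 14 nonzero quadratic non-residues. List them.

2, 3, 8, 10, 11, 12, 14, 15, 17, 18, 19, 21, 26, 27

Square k = 1,…,14 (k and 29−k give the same square):
1²=1, 2²=4, 3²=9, 4²=16, 5²=25, 6²≡7, 7²≡20, 8²≡6, 9²≡23, 10²≡13, 11²≡5, 12²≡28, 13²≡24, 14²≡22 (mod 29).
The residues are {1, 4, 5, 6, 7, 9, 13, 16, 20, 22, 23, 24, 25, 28}; the non-residues are the remaining 14 nonzero classes.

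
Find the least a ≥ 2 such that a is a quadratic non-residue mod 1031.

7

(2/1031) = +1, so 2 is a residue.
(3/1031) = +1, so 3 is a residue.
(4/1031) = +1, so 4 is a residue.
(5/1031) = +1, so 5 is a residue.
(6/1031) = +1, so 6 is a residue.
(7/1031) = −1, so 7 is the smallest positive non-residue mod 1031.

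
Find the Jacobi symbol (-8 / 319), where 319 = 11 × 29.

First reduce: -8 ≡ 311 (mod 319).
Reciprocity: 311 ≡ 3 and 319 ≡ 3 (mod 4), so (311/319) = −(319/311).
Reduce top mod 311: now compute (8/311).
Pull out 2^3: since 311 ≡ 7 (mod 8), (2/311) = +1, so (2/311)^3 = +1.
Reached (1/311) = 1. Collecting the sign flips along the way, the symbol is -1.

-1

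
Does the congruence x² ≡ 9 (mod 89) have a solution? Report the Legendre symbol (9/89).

Euler's criterion: (9/89) ≡ 9^44 (mod 89).
9^2 ≡ 81 (mod 89)
9^4 ≡ 64 (mod 89)
9^8 ≡ 2 (mod 89)
9^16 ≡ 4 (mod 89)
9^32 ≡ 16 (mod 89)
9^44 = 9^(32+8+4) ≡ 1 (mod 89).
Result is 1, so (9/89) = 1.

1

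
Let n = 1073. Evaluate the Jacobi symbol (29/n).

Reciprocity: 29 ≡ 1 and 1073 ≡ 1 (mod 4), so (29/1073) = +(1073/29).
Reduce top mod 29: now compute (0/29).
Top reduces to 0: gcd > 1, so the symbol is 0.

0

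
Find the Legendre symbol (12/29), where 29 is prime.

Pull out 2^2: since 29 ≡ 5 (mod 8), (2/29) = -1, so (2/29)^2 = +1.
Reciprocity: 3 ≡ 3 and 29 ≡ 1 (mod 4), so (3/29) = +(29/3).
Reduce top mod 3: now compute (2/3).
Pull out 2: since 3 ≡ 3 (mod 8), (2/3) = -1.
Reached (1/3) = 1. Collecting the sign flips along the way, the symbol is -1.

-1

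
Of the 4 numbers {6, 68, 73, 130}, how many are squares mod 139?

(6/139) = +1 → QR.
(68/139) = -1 → non-residue.
(73/139) = -1 → non-residue.
(130/139) = -1 → non-residue.
Total quadratic residues among the 4: 1.

1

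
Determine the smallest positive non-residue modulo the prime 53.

2

(2/53) = −1, so 2 is the smallest positive non-residue mod 53.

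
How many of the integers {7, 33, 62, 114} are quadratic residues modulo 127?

(7/127) = -1 → non-residue.
(33/127) = -1 → non-residue.
(62/127) = +1 → QR.
(114/127) = -1 → non-residue.
Total quadratic residues among the 4: 1.

1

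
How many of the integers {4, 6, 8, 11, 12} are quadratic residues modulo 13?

2

(4/13) = +1 → QR.
(6/13) = -1 → non-residue.
(8/13) = -1 → non-residue.
(11/13) = -1 → non-residue.
(12/13) = +1 → QR.
Total quadratic residues among the 5: 2.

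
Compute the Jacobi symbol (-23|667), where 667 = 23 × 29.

0

First reduce: -23 ≡ 644 (mod 667).
Pull out 2^2: since 667 ≡ 3 (mod 8), (2/667) = -1, so (2/667)^2 = +1.
Reciprocity: 161 ≡ 1 and 667 ≡ 3 (mod 4), so (161/667) = +(667/161).
Reduce top mod 161: now compute (23/161).
Reciprocity: 23 ≡ 3 and 161 ≡ 1 (mod 4), so (23/161) = +(161/23).
Reduce top mod 23: now compute (0/23).
Top reduces to 0: gcd > 1, so the symbol is 0.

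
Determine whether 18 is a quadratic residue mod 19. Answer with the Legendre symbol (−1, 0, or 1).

-1

Euler's criterion: (18/19) ≡ 18^9 (mod 19).
18^2 ≡ 1 (mod 19)
18^4 ≡ 1 (mod 19)
18^8 ≡ 1 (mod 19)
18^9 = 18^(8+1) ≡ 18 (mod 19).
Result is 18 ≡ −1, so (18/19) = −1.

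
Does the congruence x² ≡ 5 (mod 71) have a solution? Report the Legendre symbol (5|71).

1

Reciprocity: 5 ≡ 1 and 71 ≡ 3 (mod 4), so (5/71) = +(71/5).
Reduce top mod 5: now compute (1/5).
Reached (1/5) = 1. Collecting the sign flips along the way, the symbol is +1.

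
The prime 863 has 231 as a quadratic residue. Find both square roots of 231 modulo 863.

Since 863 ≡ 3 (mod 4), a square root of 231 is 231^((863+1)/4) = 231^216 mod 863.
Repeated squaring: 231^2≡718, 231^4≡313, 231^8≡450, 231^16≡558, 231^32≡684, 231^64≡110, 231^128≡18 (mod 863).
231^216 = 231^(128+64+16+8) ≡ 248 (mod 863).
Check: 248² = 61504 ≡ 231 (mod 863). The two roots are 248 and 615.

248, 615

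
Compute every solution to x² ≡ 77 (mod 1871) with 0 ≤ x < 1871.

Since 1871 ≡ 3 (mod 4), a square root of 77 is 77^((1871+1)/4) = 77^468 mod 1871.
Repeated squaring: 77^2≡316, 77^4≡693, 77^8≡1273, 77^16≡243, 77^32≡1048, 77^64≡27, 77^128≡729, 77^256≡77 (mod 1871).
77^468 = 77^(256+128+64+16+4) ≡ 729 (mod 1871).
Check: 729² = 531441 ≡ 77 (mod 1871). The two roots are 729 and 1142.

729, 1142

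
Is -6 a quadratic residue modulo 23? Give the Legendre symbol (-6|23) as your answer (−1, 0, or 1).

-1

First reduce: -6 ≡ 17 (mod 23).
Reciprocity: 17 ≡ 1 and 23 ≡ 3 (mod 4), so (17/23) = +(23/17).
Reduce top mod 17: now compute (6/17).
Pull out 2: since 17 ≡ 1 (mod 8), (2/17) = +1.
Reciprocity: 3 ≡ 3 and 17 ≡ 1 (mod 4), so (3/17) = +(17/3).
Reduce top mod 3: now compute (2/3).
Pull out 2: since 3 ≡ 3 (mod 8), (2/3) = -1.
Reached (1/3) = 1. Collecting the sign flips along the way, the symbol is -1.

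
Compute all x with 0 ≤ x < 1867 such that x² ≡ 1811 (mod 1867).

560, 1307

Since 1867 ≡ 3 (mod 4), a square root of 1811 is 1811^((1867+1)/4) = 1811^467 mod 1867.
Repeated squaring: 1811^2≡1269, 1811^4≡1007, 1811^8≡268, 1811^16≡878, 1811^32≡1680, 1811^64≡1363, 1811^128≡104, 1811^256≡1481 (mod 1867).
1811^467 = 1811^(256+128+64+16+2+1) ≡ 1307 (mod 1867).
Check: 1307² = 1708249 ≡ 1811 (mod 1867). The two roots are 560 and 1307.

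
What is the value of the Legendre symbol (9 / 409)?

Euler's criterion: (9/409) ≡ 9^204 (mod 409).
9^2 ≡ 81 (mod 409)
9^4 ≡ 17 (mod 409)
9^8 ≡ 289 (mod 409)
9^16 ≡ 85 (mod 409)
9^32 ≡ 272 (mod 409)
9^64 ≡ 364 (mod 409)
9^128 ≡ 389 (mod 409)
9^204 = 9^(128+64+8+4) ≡ 1 (mod 409).
Result is 1, so (9/409) = 1.

1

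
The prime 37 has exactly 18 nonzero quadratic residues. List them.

1, 3, 4, 7, 9, 10, 11, 12, 16, 21, 25, 26, 27, 28, 30, 33, 34, 36

Square k = 1,…,18 (k and 37−k give the same square):
1²=1, 2²=4, 3²=9, 4²=16, 5²=25, 6²=36, 7²≡12, 8²≡27, 9²≡7, 10²≡26, 11²≡10, 12²≡33, 13²≡21, 14²≡11, 15²≡3, 16²≡34, 17²≡30, 18²≡28 (mod 37).
So the quadratic residues mod 37 are {1, 3, 4, 7, 9, 10, 11, 12, 16, 21, 25, 26, 27, 28, 30, 33, 34, 36}.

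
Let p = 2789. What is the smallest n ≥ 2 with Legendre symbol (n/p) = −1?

2

(2/2789) = −1, so 2 is the smallest positive non-residue mod 2789.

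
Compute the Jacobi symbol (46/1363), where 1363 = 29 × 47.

Pull out 2: since 1363 ≡ 3 (mod 8), (2/1363) = -1.
Reciprocity: 23 ≡ 3 and 1363 ≡ 3 (mod 4), so (23/1363) = −(1363/23).
Reduce top mod 23: now compute (6/23).
Pull out 2: since 23 ≡ 7 (mod 8), (2/23) = +1.
Reciprocity: 3 ≡ 3 and 23 ≡ 3 (mod 4), so (3/23) = −(23/3).
Reduce top mod 3: now compute (2/3).
Pull out 2: since 3 ≡ 3 (mod 8), (2/3) = -1.
Reached (1/3) = 1. Collecting the sign flips along the way, the symbol is +1.

1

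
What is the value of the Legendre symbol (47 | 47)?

First reduce: 47 ≡ 0 (mod 47).
Top reduces to 0: gcd > 1, so the symbol is 0.

0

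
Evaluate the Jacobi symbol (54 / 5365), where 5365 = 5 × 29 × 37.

-1

Pull out 2: since 5365 ≡ 5 (mod 8), (2/5365) = -1.
Reciprocity: 27 ≡ 3 and 5365 ≡ 1 (mod 4), so (27/5365) = +(5365/27).
Reduce top mod 27: now compute (19/27).
Reciprocity: 19 ≡ 3 and 27 ≡ 3 (mod 4), so (19/27) = −(27/19).
Reduce top mod 19: now compute (8/19).
Pull out 2^3: since 19 ≡ 3 (mod 8), (2/19) = -1, so (2/19)^3 = -1.
Reached (1/19) = 1. Collecting the sign flips along the way, the symbol is -1.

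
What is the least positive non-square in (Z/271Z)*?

3

(2/271) = +1, so 2 is a residue.
(3/271) = −1, so 3 is the smallest positive non-residue mod 271.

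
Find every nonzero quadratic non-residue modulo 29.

Square k = 1,…,14 (k and 29−k give the same square):
1²=1, 2²=4, 3²=9, 4²=16, 5²=25, 6²≡7, 7²≡20, 8²≡6, 9²≡23, 10²≡13, 11²≡5, 12²≡28, 13²≡24, 14²≡22 (mod 29).
The residues are {1, 4, 5, 6, 7, 9, 13, 16, 20, 22, 23, 24, 25, 28}; the non-residues are the remaining 14 nonzero classes.

2,3,8,10,11,12,14,15,17,18,19,21,26,27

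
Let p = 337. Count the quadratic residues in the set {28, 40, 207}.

(28/337) = +1 → QR.
(40/337) = -1 → non-residue.
(207/337) = -1 → non-residue.
Total quadratic residues among the 3: 1.

1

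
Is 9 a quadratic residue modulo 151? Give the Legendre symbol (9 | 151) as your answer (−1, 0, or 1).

1

Reciprocity: 9 ≡ 1 and 151 ≡ 3 (mod 4), so (9/151) = +(151/9).
Reduce top mod 9: now compute (7/9).
Reciprocity: 7 ≡ 3 and 9 ≡ 1 (mod 4), so (7/9) = +(9/7).
Reduce top mod 7: now compute (2/7).
Pull out 2: since 7 ≡ 7 (mod 8), (2/7) = +1.
Reached (1/7) = 1. Collecting the sign flips along the way, the symbol is +1.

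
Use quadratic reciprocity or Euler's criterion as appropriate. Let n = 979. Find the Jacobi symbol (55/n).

Reciprocity: 55 ≡ 3 and 979 ≡ 3 (mod 4), so (55/979) = −(979/55).
Reduce top mod 55: now compute (44/55).
Pull out 2^2: since 55 ≡ 7 (mod 8), (2/55) = +1, so (2/55)^2 = +1.
Reciprocity: 11 ≡ 3 and 55 ≡ 3 (mod 4), so (11/55) = −(55/11).
Reduce top mod 11: now compute (0/11).
Top reduces to 0: gcd > 1, so the symbol is 0.

0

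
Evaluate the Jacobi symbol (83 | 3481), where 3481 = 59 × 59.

Reciprocity: 83 ≡ 3 and 3481 ≡ 1 (mod 4), so (83/3481) = +(3481/83).
Reduce top mod 83: now compute (78/83).
Pull out 2: since 83 ≡ 3 (mod 8), (2/83) = -1.
Reciprocity: 39 ≡ 3 and 83 ≡ 3 (mod 4), so (39/83) = −(83/39).
Reduce top mod 39: now compute (5/39).
Reciprocity: 5 ≡ 1 and 39 ≡ 3 (mod 4), so (5/39) = +(39/5).
Reduce top mod 5: now compute (4/5).
Pull out 2^2: since 5 ≡ 5 (mod 8), (2/5) = -1, so (2/5)^2 = +1.
Reached (1/5) = 1. Collecting the sign flips along the way, the symbol is +1.

1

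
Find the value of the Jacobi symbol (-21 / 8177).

First reduce: -21 ≡ 8156 (mod 8177).
Pull out 2^2: since 8177 ≡ 1 (mod 8), (2/8177) = +1, so (2/8177)^2 = +1.
Reciprocity: 2039 ≡ 3 and 8177 ≡ 1 (mod 4), so (2039/8177) = +(8177/2039).
Reduce top mod 2039: now compute (21/2039).
Reciprocity: 21 ≡ 1 and 2039 ≡ 3 (mod 4), so (21/2039) = +(2039/21).
Reduce top mod 21: now compute (2/21).
Pull out 2: since 21 ≡ 5 (mod 8), (2/21) = -1.
Reached (1/21) = 1. Collecting the sign flips along the way, the symbol is -1.

-1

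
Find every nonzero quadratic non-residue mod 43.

2 3 5 7 8 12 18 19 20 22 26 27 28 29 30 32 33 34 37 39 42

Square k = 1,…,21 (k and 43−k give the same square):
1²=1, 2²=4, 3²=9, 4²=16, 5²=25, 6²=36, 7²≡6, 8²≡21, 9²≡38, 10²≡14, 11²≡35, 12²≡15, 13²≡40, 14²≡24, 15²≡10, 16²≡41, 17²≡31, 18²≡23, 19²≡17, 20²≡13, 21²≡11 (mod 43).
The residues are {1, 4, 6, 9, 10, 11, 13, 14, 15, 16, 17, 21, 23, 24, 25, 31, 35, 36, 38, 40, 41}; the non-residues are the remaining 21 nonzero classes.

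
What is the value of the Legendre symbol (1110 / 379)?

1

Euler's criterion: (1110/379) ≡ 352^189 (mod 379).
352^2 ≡ 350 (mod 379)
352^4 ≡ 83 (mod 379)
352^8 ≡ 67 (mod 379)
352^16 ≡ 320 (mod 379)
352^32 ≡ 70 (mod 379)
352^64 ≡ 352 (mod 379)
352^128 ≡ 350 (mod 379)
352^189 = 352^(128+32+16+8+4+1) ≡ 1 (mod 379).
Result is 1, so (1110/379) = 1.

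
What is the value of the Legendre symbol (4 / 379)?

Pull out 2^2: since 379 ≡ 3 (mod 8), (2/379) = -1, so (2/379)^2 = +1.
Reached (1/379) = 1. Collecting the sign flips along the way, the symbol is +1.

1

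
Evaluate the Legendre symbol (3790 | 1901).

-1

First reduce: 3790 ≡ 1889 (mod 1901).
Reciprocity: 1889 ≡ 1 and 1901 ≡ 1 (mod 4), so (1889/1901) = +(1901/1889).
Reduce top mod 1889: now compute (12/1889).
Pull out 2^2: since 1889 ≡ 1 (mod 8), (2/1889) = +1, so (2/1889)^2 = +1.
Reciprocity: 3 ≡ 3 and 1889 ≡ 1 (mod 4), so (3/1889) = +(1889/3).
Reduce top mod 3: now compute (2/3).
Pull out 2: since 3 ≡ 3 (mod 8), (2/3) = -1.
Reached (1/3) = 1. Collecting the sign flips along the way, the symbol is -1.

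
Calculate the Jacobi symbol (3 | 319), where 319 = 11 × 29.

Reciprocity: 3 ≡ 3 and 319 ≡ 3 (mod 4), so (3/319) = −(319/3).
Reduce top mod 3: now compute (1/3).
Reached (1/3) = 1. Collecting the sign flips along the way, the symbol is -1.

-1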